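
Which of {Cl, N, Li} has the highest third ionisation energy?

Li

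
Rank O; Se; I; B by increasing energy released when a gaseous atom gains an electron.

B is in period 2, group 13; O is in period 2, group 16; Se is in period 4, group 16; I is in period 5, group 17.
EA tends to increase across a period and decrease down a group, though the pattern is less regular than for IE or radius.
These span different periods and groups, so the two trends combine.
O > B: O lies to the right of B in period 2, so the across-period effect alone puts O higher.
Se > O: this pair runs against the simple trend — see the exception note.
I > Se: the two effects oppose for this pair; the across-period effect wins (295 vs 195 kJ/mol).
Note the exception: Se has a higher electron affinity than O, contrary to the simple trend — O's compact 2p subshell gives strong electron–electron repulsion on the added electron.
Approximate values (kJ/mol): B 27, O 141, Se 195, I 295.
So from lowest to highest: B < O < Se < I.

B < O < Se < I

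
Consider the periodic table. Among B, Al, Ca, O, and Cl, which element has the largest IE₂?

IE_2 is the cost of taking one more electron from the +1 cation: B⁺ still has 2 valence electrons; Al⁺ still has 2 valence electrons; Ca⁺ still has 1 valence electron; O⁺ still has 5 valence electrons; Cl⁺ still has 6 valence electrons.
All are still removing valence electrons, so compare the +1 ions as you would atoms: IE_2 generally rises across a period (higher Z_eff) and falls down a group (larger shell), subject to the usual subshell exceptions.
Valence configurations: B⁺ [He]2s², Al⁺ [Ne]3s², Ca⁺ [Ar]4s¹, O⁺ [He]2s²2p³, Cl⁺ [Ne]3s²3p⁴.
Approximate IE_2 values (kJ/mol): B 2427, Al 1817, Ca 1145, O 3388, Cl 2298.
Putting it together, IE_2: Ca < Al < Cl < B < O.

O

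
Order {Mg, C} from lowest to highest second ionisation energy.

Mg < C

The second ionization energy removes an electron from the +1 ion. For each element: Mg⁺ still has 1 valence electron; C⁺ still has 3 valence electrons.
All are still removing valence electrons, so compare the +1 ions as you would atoms: IE_2 generally rises across a period (higher Z_eff) and falls down a group (larger shell), subject to the usual subshell exceptions.
Valence configurations: Mg⁺ [Ne]3s¹, C⁺ [He]2s²2p¹.
The numbers (kJ/mol): Mg 1451, C 2353.
So the second ionization energies run Mg < C.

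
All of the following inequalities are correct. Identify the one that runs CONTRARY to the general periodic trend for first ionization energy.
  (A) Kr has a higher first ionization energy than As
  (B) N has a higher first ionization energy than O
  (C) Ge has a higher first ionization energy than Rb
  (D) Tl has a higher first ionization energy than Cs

(B)

The general trend: first ionization energy increases across a period and decreases down a group.
(A) Kr (period 4, group 18) vs As (period 4, group 15): the stated order agrees with the simple trend.
(B) N (period 2, group 15) vs O (period 2, group 16): the stated order contradicts the simple trend.
(C) Ge (period 4, group 14) vs Rb (period 5, group 1): the stated order agrees with the simple trend.
(D) Tl (period 6, group 13) vs Cs (period 6, group 1): the stated order agrees with the simple trend.
The exception is (B): pairing an electron in O's 2p⁴ costs repulsion energy, so O ionizes more easily than half-filled N (2p³).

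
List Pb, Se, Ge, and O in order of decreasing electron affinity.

Se > O > Ge > Pb

O is in period 2, group 16; Ge is in period 4, group 14; Se is in period 4, group 16; Pb is in period 6, group 14.
Atoms with high Z_eff and room in the valence shell (especially the halogens) have the most exothermic electron affinities.
Neither a single period nor a single group — weigh both effects.
Ge > Pb: they share group 14; the group trend gives Ge the larger value.
O > Ge: relative to Ge, both the across-period and down-group shifts push O's electron affinity up.
Se > O: this pair runs against the simple trend — see the exception note.
Note the exception: Se has a higher electron affinity than O, contrary to the simple trend — O's compact 2p subshell gives strong electron–electron repulsion on the added electron.
Tabulated electron affinity (kJ/mol): O 141, Ge 119, Se 195, Pb 35.
So from highest to lowest: Se > O > Ge > Pb.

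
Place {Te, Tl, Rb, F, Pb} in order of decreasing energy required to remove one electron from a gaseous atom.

F is in period 2, group 17; Rb is in period 5, group 1; Te is in period 5, group 16; Tl is in period 6, group 13; Pb is in period 6, group 14.
Removing the outermost electron gets harder across a period and easier down a group.
These span different periods and groups, so the two trends combine.
Tl > Rb: the two effects oppose for this pair; the across-period effect wins (589 vs 403 kJ/mol).
Pb > Tl: Pb lies to the right of Tl in period 6, so the across-period effect alone puts Pb higher.
Te > Pb: both effects reinforce here, so Te is clearly the higher of the two.
F > Te: both effects reinforce here, so F is clearly the higher of the two.
Approximate values (kJ/mol): F 1681, Rb 403, Te 869, Tl 589, Pb 716.
So from highest to lowest: F > Te > Pb > Tl > Rb.

F, Te, Pb, Tl, Rb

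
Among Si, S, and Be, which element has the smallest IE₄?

After 3 electrons have been removed, what remains? Si³⁺ still has 1 valence electron; S³⁺ still has 3 valence electrons; Be³⁺ is already 1 electron into the core.
Breaking into a closed-shell core is much more expensive than removing a leftover valence electron — Be has the largest IE_4 here.
Valence configurations: Si³⁺ [Ne]3s¹, S³⁺ [Ne]3s²3p¹.
The numbers (kJ/mol): Si 4356, S 4556, Be 21007.
Overall IE_4 order: Si < S < Be.

Si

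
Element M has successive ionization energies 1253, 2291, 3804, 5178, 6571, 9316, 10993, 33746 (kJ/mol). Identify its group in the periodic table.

Look for the largest jump between consecutive ionization energies: IE8/IE7 ≈ 3.1, far larger than any earlier ratio.
That jump marks the point where a core electron is being removed. So the atom has 7 valence electrons.
A main-group element with 7 valence electrons is in group 17.

Group 17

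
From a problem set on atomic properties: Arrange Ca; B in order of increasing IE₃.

The third ionization energy removes an electron from the +2 ion. For each element: Ca²⁺ is the bare [Ar] core; B²⁺ still has 1 valence electron.
Pulling an electron out of a noble-gas core costs far more than removing a remaining valence electron, so Ca sits at the high end of IE_3.
The numbers (kJ/mol): Ca 4912, B 3660.
Overall IE_3 order: B < Ca.

B < Ca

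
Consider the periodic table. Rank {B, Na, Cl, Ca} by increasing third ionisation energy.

B < Cl < Ca < Na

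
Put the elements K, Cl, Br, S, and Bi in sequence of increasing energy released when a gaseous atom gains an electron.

K < Bi < S < Br < Cl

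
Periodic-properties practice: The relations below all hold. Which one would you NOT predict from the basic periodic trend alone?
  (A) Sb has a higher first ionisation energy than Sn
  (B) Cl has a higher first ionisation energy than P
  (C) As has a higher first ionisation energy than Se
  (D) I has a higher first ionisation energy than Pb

The general trend: first ionisation energy increases across a period and decreases down a group.
(A) Sb (period 5, group 15) vs Sn (period 5, group 14): the stated order agrees with the simple trend.
(B) Cl (period 3, group 17) vs P (period 3, group 15): the stated order agrees with the simple trend.
(C) As (period 4, group 15) vs Se (period 4, group 16): the stated order contradicts the simple trend.
(D) I (period 5, group 17) vs Pb (period 6, group 14): the stated order agrees with the simple trend.
The exception is (C): Se (4p⁴) ionizes more easily than half-filled As (4p³).

(C)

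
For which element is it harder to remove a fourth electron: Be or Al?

IE_4 is the cost of taking one more electron from the +3 cation: Be³⁺ is already 1 electron into the core; Al³⁺ is the bare [Ne] core.
All of these are removing an electron from a noble-gas core or deeper; the smaller core (lower principal quantum number) is held far more tightly, and within a period the higher nuclear charge binds the same core more tightly.
Tabulated IE_4 (kJ/mol): Be 21007, Al 11577.
Overall IE_4 order: Al < Be.

Be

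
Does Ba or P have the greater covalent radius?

Ba

P is in period 3, group 15; Ba is in period 6, group 2.
Across a period the added protons contract the valence shell; down a group each new principal shell makes the atom larger.
These span different periods and groups, so the two trends combine.
Ba > P: both effects reinforce here, so Ba is clearly the larger of the two.
Approximate values (pm): P 111, Ba 196.
So Ba has the greater covalent radius (Ba > P).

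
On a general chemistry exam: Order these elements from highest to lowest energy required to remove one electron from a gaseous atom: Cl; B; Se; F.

F > Cl > Se > B

Across a period the outer electron is held more tightly (higher IE₁); down a group it sits in a higher shell, more shielded, and comes off more easily.
Here both period and group differ, so the two effects have to be weighed against each other.
Se > B: the two effects oppose for this pair; the across-period effect wins (941 vs 801 kJ/mol).
Cl > Se: relative to Se, both the across-period and down-group shifts push Cl's first ionization energy up.
F > Cl: they share group 17; the group trend gives F the larger value.
Tabulated first ionization energy (kJ/mol): B 801, F 1681, Cl 1251, Se 941.
So from highest to lowest: F > Cl > Se > B.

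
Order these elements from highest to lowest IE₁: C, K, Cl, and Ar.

Ar, Cl, C, K

IE₁ increases left→right with effective nuclear charge and decreases top→bottom as the valence shell moves farther out.
Neither a single period nor a single group — weigh both effects.
C > K: relative to K, both the across-period and down-group shifts push C's first ionization energy up.
Cl > C: the two effects oppose for this pair; the across-period effect wins (1251 vs 1086 kJ/mol).
Ar > Cl: Ar lies to the right of Cl in period 3, so the across-period effect alone puts Ar higher.
Tabulated first ionization energy (kJ/mol): C 1086, Cl 1251, Ar 1521, K 419.
So from highest to lowest: Ar > Cl > C > K.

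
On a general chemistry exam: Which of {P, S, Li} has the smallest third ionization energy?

P

IE_3 is the cost of taking one more electron from the +2 cation: P²⁺ still has 3 valence electrons; S²⁺ still has 4 valence electrons; Li²⁺ is already 1 electron into the core.
Breaking into a closed-shell core is much more expensive than removing a leftover valence electron — Li has the largest IE_3 here.
Valence configurations: P²⁺ [Ne]3s²3p¹, S²⁺ [Ne]3s²3p².
Tabulated IE_3 (kJ/mol): P 2914, S 3357, Li 11815.
Hence IE_3: P < S < Li.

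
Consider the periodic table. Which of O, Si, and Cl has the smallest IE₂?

IE_2 is the cost of taking one more electron from the +1 cation: O⁺ still has 5 valence electrons; Si⁺ still has 3 valence electrons; Cl⁺ still has 6 valence electrons.
All are still removing valence electrons, so compare the +1 ions as you would atoms: IE_2 generally rises across a period (higher Z_eff) and falls down a group (larger shell), subject to the usual subshell exceptions.
Valence configurations: O⁺ [He]2s²2p³, Si⁺ [Ne]3s²3p¹, Cl⁺ [Ne]3s²3p⁴.
Tabulated IE_2 (kJ/mol): O 3388, Si 1577, Cl 2298.
Overall IE_2 order: Si < Cl < O.

Si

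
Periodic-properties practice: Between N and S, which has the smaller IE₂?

S

IE_2 is the cost of taking one more electron from the +1 cation: N⁺ still has 4 valence electrons; S⁺ still has 5 valence electrons.
All are still removing valence electrons, so compare the +1 ions as you would atoms: IE_2 generally rises across a period (higher Z_eff) and falls down a group (larger shell), subject to the usual subshell exceptions.
Valence configurations: N⁺ [He]2s²2p², S⁺ [Ne]3s²3p³.
Tabulated IE_2 (kJ/mol): N 2856, S 2252.
Overall IE_2 order: S < N.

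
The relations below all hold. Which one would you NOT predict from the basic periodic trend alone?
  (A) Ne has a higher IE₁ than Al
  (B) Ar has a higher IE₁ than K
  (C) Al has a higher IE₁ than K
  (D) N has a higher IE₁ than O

(D)

The general trend: IE₁ increases across a period and decreases down a group.
(A) Ne (period 2, group 18) vs Al (period 3, group 13): the stated order agrees with the simple trend.
(B) Ar (period 3, group 18) vs K (period 4, group 1): the stated order agrees with the simple trend.
(C) Al (period 3, group 13) vs K (period 4, group 1): the stated order agrees with the simple trend.
(D) N (period 2, group 15) vs O (period 2, group 16): the stated order contradicts the simple trend.
The exception is (D): pairing an electron in O's 2p⁴ costs repulsion energy, so O ionizes more easily than half-filled N (2p³).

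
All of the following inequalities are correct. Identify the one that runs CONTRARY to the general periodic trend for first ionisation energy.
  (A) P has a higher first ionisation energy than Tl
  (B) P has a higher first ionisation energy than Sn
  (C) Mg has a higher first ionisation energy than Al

The general trend: first ionisation energy increases across a period and decreases down a group.
(A) P (period 3, group 15) vs Tl (period 6, group 13): the stated order agrees with the simple trend.
(B) P (period 3, group 15) vs Sn (period 5, group 14): the stated order agrees with the simple trend.
(C) Mg (period 3, group 2) vs Al (period 3, group 13): the stated order contradicts the simple trend.
The exception is (C): Al's single 3p electron is easier to remove than one from Mg's filled 3s².

(C)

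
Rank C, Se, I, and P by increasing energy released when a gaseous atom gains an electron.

P < C < Se < I

C is in period 2, group 14; P is in period 3, group 15; Se is in period 4, group 16; I is in period 5, group 17.
EA tends to increase across a period and decrease down a group, though the pattern is less regular than for IE or radius.
These sit on a diagonal, where the across-period and down-group effects partly cancel.
C > P: period and group pull opposite ways; the down-group shift dominates (122 vs 72 kJ/mol).
Se > C: the two effects oppose for this pair; the across-period effect wins (195 vs 122 kJ/mol).
I > Se: period and group pull opposite ways; the across-period shift dominates (295 vs 195 kJ/mol).
Tabulated electron affinity (kJ/mol): C 122, P 72, Se 195, I 295.
So from lowest to highest: P < C < Se < I.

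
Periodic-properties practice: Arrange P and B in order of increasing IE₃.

After 2 electrons have been removed, what remains? P²⁺ still has 3 valence electrons; B²⁺ still has 1 valence electron.
All are still removing valence electrons, so compare the +2 ions as you would atoms: IE_3 generally rises across a period (higher Z_eff) and falls down a group (larger shell), subject to the usual subshell exceptions.
Valence configurations: P²⁺ [Ne]3s²3p¹, B²⁺ [He]2s¹.
The numbers (kJ/mol): P 2914, B 3660.
Overall IE_3 order: P < B.

P < B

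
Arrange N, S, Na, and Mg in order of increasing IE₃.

IE_3 is the cost of taking one more electron from the +2 cation: N²⁺ still has 3 valence electrons; S²⁺ still has 4 valence electrons; Na²⁺ is already 1 electron into the core; Mg²⁺ is the bare [Ne] core.
Breaking into a closed-shell core is much more expensive than removing a leftover valence electron — Na and Mg have the largest IE_3 here.
Valence configurations: N²⁺ [He]2s²2p¹, S²⁺ [Ne]3s²3p².
Approximate IE_3 values (kJ/mol): N 4578, S 3357, Na 6910, Mg 7733.
So the third ionization energies run S < N < Na < Mg.

S < N < Na < Mg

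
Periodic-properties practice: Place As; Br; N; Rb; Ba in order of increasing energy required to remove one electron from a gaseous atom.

Rb < Ba < As < Br < N

IE₁ increases left→right with effective nuclear charge and decreases top→bottom as the valence shell moves farther out.
These span different periods and groups, so the two trends combine.
Ba > Rb: the two effects oppose for this pair; the across-period effect wins (503 vs 403 kJ/mol).
As > Ba: relative to Ba, both the across-period and down-group shifts push As's first ionization energy up.
Br > As: Br lies to the right of As in period 4, so the across-period effect alone puts Br higher.
N > Br: period and group pull opposite ways; the down-group shift dominates (1402 vs 1140 kJ/mol).
For reference (kJ/mol): N 1402, As 947, Br 1140, Rb 403, Ba 503.
So from lowest to highest: Rb < Ba < As < Br < N.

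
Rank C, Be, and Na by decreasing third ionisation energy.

Be > Na > C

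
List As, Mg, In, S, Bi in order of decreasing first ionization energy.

S > As > Mg > Bi > In

Mg is in period 3, group 2; S is in period 3, group 16; As is in period 4, group 15; In is in period 5, group 13; Bi is in period 6, group 15.
IE₁ increases left→right with effective nuclear charge and decreases top→bottom as the valence shell moves farther out.
Here both period and group differ, so the two effects have to be weighed against each other.
Bi > In: the two effects oppose for this pair; the across-period effect wins (703 vs 558 kJ/mol).
Mg > Bi: period and group pull opposite ways; the down-group shift dominates (738 vs 703 kJ/mol).
As > Mg: period and group pull opposite ways; the across-period shift dominates (947 vs 738 kJ/mol).
S > As: relative to As, both the across-period and down-group shifts push S's first ionization energy up.
Tabulated first ionization energy (kJ/mol): Mg 738, S 1000, As 947, In 558, Bi 703.
So from highest to lowest: S > As > Mg > Bi > In.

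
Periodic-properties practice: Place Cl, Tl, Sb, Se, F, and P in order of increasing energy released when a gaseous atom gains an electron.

Tl, P, Sb, Se, F, Cl

F is in period 2, group 17; P is in period 3, group 15; Cl is in period 3, group 17; Se is in period 4, group 16; Sb is in period 5, group 15; Tl is in period 6, group 13.
Atoms with high Z_eff and room in the valence shell (especially the halogens) have the most exothermic electron affinities.
Here both period and group differ, so the two effects have to be weighed against each other.
P > Tl: both effects reinforce here, so P is clearly the higher of the two.
Sb > P: this pair runs against the simple trend — see the exception note.
Se > Sb: relative to Sb, both the across-period and down-group shifts push Se's electron affinity up.
F > Se: both effects reinforce here, so F is clearly the higher of the two.
Cl > F: this pair runs against the simple trend — see the exception note.
Note the exception: Sb has a higher electron affinity than P, contrary to the simple trend — both are half-filled np³, but the pairing/repulsion penalty for the added electron shrinks as the p orbitals become larger and more diffuse down the group, and for Sb that outweighs the weaker nuclear attraction.
Note the exception: Cl has a higher electron affinity than F, contrary to the simple trend — F's small 2p subshell makes the incoming electron feel strong e⁻–e⁻ repulsion, so Cl actually releases more energy on gaining an electron.
Tabulated electron affinity (kJ/mol): F 328, P 72, Cl 349, Se 195, Sb 103, Tl 19.
So from lowest to highest: Tl < P < Sb < Se < F < Cl.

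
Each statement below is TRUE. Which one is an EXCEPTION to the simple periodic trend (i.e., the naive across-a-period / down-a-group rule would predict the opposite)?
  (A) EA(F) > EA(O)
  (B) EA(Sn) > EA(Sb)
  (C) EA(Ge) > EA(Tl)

(B)

The general trend: electron affinity increases across a period and decreases down a group.
(A) F (period 2, group 17) vs O (period 2, group 16): the stated order agrees with the simple trend.
(B) Sn (period 5, group 14) vs Sb (period 5, group 15): the stated order contradicts the simple trend.
(C) Ge (period 4, group 14) vs Tl (period 6, group 13): the stated order agrees with the simple trend.
The exception is (B): adding an electron to Sb's half-filled 5p³ is unfavourable, so Sn has the more exothermic EA.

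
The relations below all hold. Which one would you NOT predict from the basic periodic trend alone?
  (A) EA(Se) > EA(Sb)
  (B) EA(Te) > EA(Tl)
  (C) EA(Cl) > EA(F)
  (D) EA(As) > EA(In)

(C)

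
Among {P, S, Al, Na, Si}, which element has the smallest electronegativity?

Na

Atoms toward the upper right of the periodic table pull bonding electrons most strongly.
All lie in period 3, so electronegativity increases left to right.
The smallest electronegativity among these belongs to Na.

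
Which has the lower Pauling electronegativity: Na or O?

Na

O is in period 2, group 16; Na is in period 3, group 1.
Smaller atoms with higher effective nuclear charge are more electronegative.
Neither a single period nor a single group — weigh both effects.
O > Na: relative to Na, both the across-period and down-group shifts push O's electronegativity up.
Approximate values (Pauling): O 3.44, Na 0.93.
So Na has the lower Pauling electronegativity (Na < O).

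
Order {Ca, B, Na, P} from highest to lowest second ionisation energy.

IE_2 is the cost of taking one more electron from the +1 cation: Ca⁺ still has 1 valence electron; B⁺ still has 2 valence electrons; Na⁺ is the bare [Ne] core; P⁺ still has 4 valence electrons.
Core electrons are held far more tightly than valence electrons, so Na tops the IE_2 order.
Valence configurations: Ca⁺ [Ar]4s¹, B⁺ [He]2s², P⁺ [Ne]3s²3p².
Approximate IE_2 values (kJ/mol): Ca 1145, B 2427, Na 4562, P 1907.
Hence IE_2: Ca < P < B < Na.

Na > B > P > Ca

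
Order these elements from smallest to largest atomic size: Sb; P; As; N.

N < P < As < Sb

N is in period 2, group 15; P is in period 3, group 15; As is in period 4, group 15; Sb is in period 5, group 15.
Across a period the added protons contract the valence shell; down a group each new principal shell makes the atom larger.
All are in group 15, so atomic radius increases down the group.
So from smallest to largest: N < P < As < Sb.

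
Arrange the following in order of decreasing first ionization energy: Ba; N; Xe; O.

N is in period 2, group 15; O is in period 2, group 16; Xe is in period 5, group 18; Ba is in period 6, group 2.
Across a period the outer electron is held more tightly (higher IE₁); down a group it sits in a higher shell, more shielded, and comes off more easily.
Here both period and group differ, so the two effects have to be weighed against each other.
Xe > Ba: both effects reinforce here, so Xe is clearly the higher of the two.
O > Xe: the two effects oppose for this pair; the down-group effect wins (1314 vs 1170 kJ/mol).
N > O: this pair runs against the simple trend — see the exception note.
Note the exception: N has a higher first ionization energy than O, contrary to the simple trend — pairing an electron in O's 2p⁴ costs repulsion energy, so O ionizes more easily than half-filled N (2p³).
Tabulated first ionization energy (kJ/mol): N 1402, O 1314, Xe 1170, Ba 503.
So from highest to lowest: N > O > Xe > Ba.

N > O > Xe > Ba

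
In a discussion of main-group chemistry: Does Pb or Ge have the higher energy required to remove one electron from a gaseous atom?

Ge

Ge is in period 4, group 14; Pb is in period 6, group 14.
First ionization energy rises across a period (greater Z_eff holds electrons more tightly) and falls down a group (valence electrons are farther from the nucleus).
All are in group 14, so first ionization energy increases up the group.
So Ge has the higher energy required to remove one electron from a gaseous atom (Ge > Pb).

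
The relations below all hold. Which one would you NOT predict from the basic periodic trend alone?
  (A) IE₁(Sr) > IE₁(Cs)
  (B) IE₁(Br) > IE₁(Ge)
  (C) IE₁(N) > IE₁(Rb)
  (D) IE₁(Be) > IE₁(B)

The general trend: first ionization energy increases across a period and decreases down a group.
(A) Sr (period 5, group 2) vs Cs (period 6, group 1): the stated order agrees with the simple trend.
(B) Br (period 4, group 17) vs Ge (period 4, group 14): the stated order agrees with the simple trend.
(C) N (period 2, group 15) vs Rb (period 5, group 1): the stated order agrees with the simple trend.
(D) Be (period 2, group 2) vs B (period 2, group 13): the stated order contradicts the simple trend.
The exception is (D): removing B's lone 2p electron is easier than breaking Be's filled 2s².

(D)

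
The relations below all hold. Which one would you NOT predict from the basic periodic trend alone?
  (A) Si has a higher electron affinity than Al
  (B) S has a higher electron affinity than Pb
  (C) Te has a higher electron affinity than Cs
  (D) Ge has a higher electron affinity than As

(D)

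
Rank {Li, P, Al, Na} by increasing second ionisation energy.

Al < P < Na < Li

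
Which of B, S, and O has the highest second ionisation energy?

O

After 1 electron has been removed, what remains? B⁺ still has 2 valence electrons; S⁺ still has 5 valence electrons; O⁺ still has 5 valence electrons.
All are still removing valence electrons, so compare the +1 ions as you would atoms: IE_2 generally rises across a period (higher Z_eff) and falls down a group (larger shell), subject to the usual subshell exceptions.
Valence configurations: B⁺ [He]2s², S⁺ [Ne]3s²3p³, O⁺ [He]2s²2p³.
The numbers (kJ/mol): B 2427, S 2252, O 3388.
So the second ionization energies run S < B < O.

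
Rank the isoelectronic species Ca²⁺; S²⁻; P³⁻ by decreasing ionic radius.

All of these have 18 electrons, so size is governed by nuclear charge alone: the more protons, the stronger the pull on the same electron cloud, and the smaller the ion.
Nuclear charges: Ca²⁺ (Z=20), S²⁻ (Z=16), P³⁻ (Z=15).
Largest to smallest: P³⁻ > S²⁻ > Ca²⁺.

P³⁻, S²⁻, Ca²⁺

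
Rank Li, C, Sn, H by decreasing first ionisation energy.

H is in period 1, group 1; Li is in period 2, group 1; C is in period 2, group 14; Sn is in period 5, group 14.
IE₁ increases left→right with effective nuclear charge and decreases top→bottom as the valence shell moves farther out.
Neither a single period nor a single group — weigh both effects.
Sn > Li: period and group pull opposite ways; the across-period shift dominates (709 vs 520 kJ/mol).
C > Sn: they share group 14; the group trend gives C the larger value.
H > C: period and group pull opposite ways; the down-group shift dominates (1312 vs 1086 kJ/mol).
Tabulated first ionization energy (kJ/mol): H 1312, Li 520, C 1086, Sn 709.
So from highest to lowest: H > C > Sn > Li.

H > C > Sn > Li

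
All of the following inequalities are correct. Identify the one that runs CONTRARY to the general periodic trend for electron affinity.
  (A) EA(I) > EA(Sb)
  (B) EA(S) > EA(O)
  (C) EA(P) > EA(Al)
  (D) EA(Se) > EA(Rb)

The general trend: electron affinity increases across a period and decreases down a group.
(A) I (period 5, group 17) vs Sb (period 5, group 15): the stated order agrees with the simple trend.
(B) S (period 3, group 16) vs O (period 2, group 16): the stated order contradicts the simple trend.
(C) P (period 3, group 15) vs Al (period 3, group 13): the stated order agrees with the simple trend.
(D) Se (period 4, group 16) vs Rb (period 5, group 1): the stated order agrees with the simple trend.
The exception is (B): the compact 2p subshell of O repels the added electron more than S's larger 3p does.

(B)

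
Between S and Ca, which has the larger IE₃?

Consider each +2 ion: S²⁺ still has 4 valence electrons; Ca²⁺ is the bare [Ar] core.
Pulling an electron out of a noble-gas core costs far more than removing a remaining valence electron, so Ca sits at the high end of IE_3.
The numbers (kJ/mol): S 3357, Ca 4912.
Putting it together, IE_3: S < Ca.

Ca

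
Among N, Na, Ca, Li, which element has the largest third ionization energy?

Li

Consider each +2 ion: N²⁺ still has 3 valence electrons; Na²⁺ is already 1 electron into the core; Ca²⁺ is the bare [Ar] core; Li²⁺ is already 1 electron into the core.
Pulling an electron out of a noble-gas core costs far more than removing a remaining valence electron, so Ca, Na and Li sit at the high end of IE_3.
Tabulated IE_3 (kJ/mol): N 4578, Na 6910, Ca 4912, Li 11815.
So the third ionization energies run N < Ca < Na < Li.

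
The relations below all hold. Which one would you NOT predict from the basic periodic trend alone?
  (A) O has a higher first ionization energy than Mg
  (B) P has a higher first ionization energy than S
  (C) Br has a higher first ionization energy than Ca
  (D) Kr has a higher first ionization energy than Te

The general trend: first ionization energy increases across a period and decreases down a group.
(A) O (period 2, group 16) vs Mg (period 3, group 2): the stated order agrees with the simple trend.
(B) P (period 3, group 15) vs S (period 3, group 16): the stated order contradicts the simple trend.
(C) Br (period 4, group 17) vs Ca (period 4, group 2): the stated order agrees with the simple trend.
(D) Kr (period 4, group 18) vs Te (period 5, group 16): the stated order agrees with the simple trend.
The exception is (B): S (3p⁴) ionizes more easily than half-filled P (3p³) because the paired 3p electron in S is pushed out by e⁻–e⁻ repulsion.

(B)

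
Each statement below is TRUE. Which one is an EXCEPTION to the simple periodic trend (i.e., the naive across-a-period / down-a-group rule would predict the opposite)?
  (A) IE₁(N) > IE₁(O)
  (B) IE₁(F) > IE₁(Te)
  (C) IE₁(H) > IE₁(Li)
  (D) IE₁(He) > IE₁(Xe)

The general trend: first ionisation energy increases across a period and decreases down a group.
(A) N (period 2, group 15) vs O (period 2, group 16): the stated order contradicts the simple trend.
(B) F (period 2, group 17) vs Te (period 5, group 16): the stated order agrees with the simple trend.
(C) H (period 1, group 1) vs Li (period 2, group 1): the stated order agrees with the simple trend.
(D) He (period 1, group 18) vs Xe (period 5, group 18): the stated order agrees with the simple trend.
The exception is (A): pairing an electron in O's 2p⁴ costs repulsion energy, so O ionizes more easily than half-filled N (2p³).

(A)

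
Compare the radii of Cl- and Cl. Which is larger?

Cl-

Forming Cl- adds 1 electron to Cl. More electron–electron repulsion in the same shell, with unchanged nuclear charge, lets the cloud expand.
An anion is larger than its parent atom: Cl- > Cl.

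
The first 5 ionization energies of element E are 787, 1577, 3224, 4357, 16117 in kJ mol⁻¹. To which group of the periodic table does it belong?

Look for the largest jump between consecutive ionization energies: IE5/IE4 ≈ 3.7, far larger than any earlier ratio.
That jump marks the point where a core electron is being removed. So the atom has 4 valence electrons.
A main-group element with 4 valence electrons is in group 14.

Group 14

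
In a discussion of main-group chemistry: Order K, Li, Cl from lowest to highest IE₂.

The second ionization energy removes an electron from the +1 ion. For each element: K⁺ is the bare [Ar] core; Li⁺ is the bare [He] core; Cl⁺ still has 6 valence electrons.
Pulling an electron out of a noble-gas core costs far more than removing a remaining valence electron, so K and Li sit at the high end of IE_2.
Approximate IE_2 values (kJ/mol): K 3052, Li 7298, Cl 2298.
Putting it together, IE_2: Cl < K < Li.

Cl < K < Li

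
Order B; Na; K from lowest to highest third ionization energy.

The third ionization energy removes an electron from the +2 ion. For each element: B²⁺ still has 1 valence electron; Na²⁺ is already 1 electron into the core; K²⁺ is already 1 electron into the core.
Core electrons are held far more tightly than valence electrons, so K and Na top the IE_3 order.
The numbers (kJ/mol): B 3660, Na 6910, K 4420.
Putting it together, IE_3: B < K < Na.

B < K < Na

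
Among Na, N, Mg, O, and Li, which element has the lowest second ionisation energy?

After 1 electron has been removed, what remains? Na⁺ is the bare [Ne] core; N⁺ still has 4 valence electrons; Mg⁺ still has 1 valence electron; O⁺ still has 5 valence electrons; Li⁺ is the bare [He] core.
Pulling an electron out of a noble-gas core costs far more than removing a remaining valence electron, so Na and Li sit at the high end of IE_2.
Valence configurations: N⁺ [He]2s²2p², Mg⁺ [Ne]3s¹, O⁺ [He]2s²2p³.
The numbers (kJ/mol): Na 4562, N 2856, Mg 1451, O 3388, Li 7298.
So the second ionization energies run Mg < N < O < Na < Li.

Mg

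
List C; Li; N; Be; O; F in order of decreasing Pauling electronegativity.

F, O, N, C, Be, Li

Li is in period 2, group 1; Be is in period 2, group 2; C is in period 2, group 14; N is in period 2, group 15; O is in period 2, group 16; F is in period 2, group 17.
Electronegativity increases across a period and decreases down a group, tracking effective nuclear charge and atomic size.
All lie in period 2, so electronegativity increases left to right.
So from highest to lowest: F > O > N > C > Be > Li.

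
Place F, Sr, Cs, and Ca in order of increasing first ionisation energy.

Cs, Sr, Ca, F

F is in period 2, group 17; Ca is in period 4, group 2; Sr is in period 5, group 2; Cs is in period 6, group 1.
IE₁ increases left→right with effective nuclear charge and decreases top→bottom as the valence shell moves farther out.
Neither a single period nor a single group — weigh both effects.
Sr > Cs: relative to Cs, both the across-period and down-group shifts push Sr's first ionization energy up.
Ca > Sr: Ca sits above Sr in group 2, so the down-group effect alone puts Ca higher.
F > Ca: relative to Ca, both the across-period and down-group shifts push F's first ionization energy up.
For reference (kJ/mol): F 1681, Ca 590, Sr 550, Cs 376.
So from lowest to highest: Cs < Sr < Ca < F.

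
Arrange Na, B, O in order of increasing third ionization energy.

B, O, Na

The third ionization energy removes an electron from the +2 ion. For each element: Na²⁺ is already 1 electron into the core; B²⁺ still has 1 valence electron; O²⁺ still has 4 valence electrons.
Pulling an electron out of a noble-gas core costs far more than removing a remaining valence electron, so Na sits at the high end of IE_3.
Valence configurations: B²⁺ [He]2s¹, O²⁺ [He]2s²2p².
Tabulated IE_3 (kJ/mol): Na 6910, B 3660, O 5300.
Hence IE_3: B < O < Na.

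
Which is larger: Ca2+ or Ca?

Ca

Forming Ca2+ removes 2 electrons from Ca. Fewer electrons for the same nuclear charge means less shielding and a higher Z_eff on the remaining electrons, and for main-group metals the entire outer shell is lost.
A cation is smaller than its parent atom: Ca2+ < Ca.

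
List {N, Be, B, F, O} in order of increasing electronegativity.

Be < B < N < O < F

Be is in period 2, group 2; B is in period 2, group 13; N is in period 2, group 15; O is in period 2, group 16; F is in period 2, group 17.
Atoms toward the upper right of the periodic table pull bonding electrons most strongly.
All lie in period 2, so electronegativity increases left to right.
So from lowest to highest: Be < B < N < O < F.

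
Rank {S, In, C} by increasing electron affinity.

C is in period 2, group 14; S is in period 3, group 16; In is in period 5, group 13.
Adding an electron releases more energy for atoms nearer the top right (short of the noble gases).
These span different periods and groups, so the two trends combine.
C > In: relative to In, both the across-period and down-group shifts push C's electron affinity up.
S > C: the two effects oppose for this pair; the across-period effect wins (200 vs 122 kJ/mol).
Tabulated electron affinity (kJ/mol): C 122, S 200, In 29.
So from lowest to highest: In < C < S.

In < C < S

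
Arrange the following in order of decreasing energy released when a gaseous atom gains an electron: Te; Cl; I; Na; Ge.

Cl > I > Te > Ge > Na

Adding an electron releases more energy for atoms nearer the top right (short of the noble gases).
Neither a single period nor a single group — weigh both effects.
Ge > Na: period and group pull opposite ways; the across-period shift dominates (119 vs 53 kJ/mol).
Te > Ge: the two effects oppose for this pair; the across-period effect wins (190 vs 119 kJ/mol).
I > Te: I lies to the right of Te in period 5, so the across-period effect alone puts I higher.
Cl > I: Cl sits above I in group 17, so the down-group effect alone puts Cl higher.
Approximate values (kJ/mol): Na 53, Cl 349, Ge 119, Te 190, I 295.
So from highest to lowest: Cl > I > Te > Ge > Na.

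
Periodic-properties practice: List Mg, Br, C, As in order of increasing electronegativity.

Smaller atoms with higher effective nuclear charge are more electronegative.
These span different periods and groups, so the two trends combine.
As > Mg: period and group pull opposite ways; the across-period shift dominates (2.18 vs 1.31).
C > As: the two effects oppose for this pair; the down-group effect wins (2.55 vs 2.18).
Br > C: period and group pull opposite ways; the across-period shift dominates (2.96 vs 2.55).
For reference (Pauling): C 2.55, Mg 1.31, As 2.18, Br 2.96.
So from lowest to highest: Mg < As < C < Br.

Mg < As < C < Br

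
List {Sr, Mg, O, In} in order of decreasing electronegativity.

O is in period 2, group 16; Mg is in period 3, group 2; Sr is in period 5, group 2; In is in period 5, group 13.
Smaller atoms with higher effective nuclear charge are more electronegative.
These span different periods and groups, so the two trends combine.
Mg > Sr: Mg sits above Sr in group 2, so the down-group effect alone puts Mg higher.
In > Mg: the two effects oppose for this pair; the across-period effect wins (1.78 vs 1.31).
O > In: relative to In, both the across-period and down-group shifts push O's electronegativity up.
Tabulated electronegativity (Pauling): O 3.44, Mg 1.31, Sr 0.95, In 1.78.
So from highest to lowest: O > In > Mg > Sr.

O > In > Mg > Sr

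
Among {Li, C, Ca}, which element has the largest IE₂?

Li

After 1 electron has been removed, what remains? Li⁺ is the bare [He] core; C⁺ still has 3 valence electrons; Ca⁺ still has 1 valence electron.
Core electrons are held far more tightly than valence electrons, so Li tops the IE_2 order.
Valence configurations: C⁺ [He]2s²2p¹, Ca⁺ [Ar]4s¹.
Approximate IE_2 values (kJ/mol): Li 7298, C 2353, Ca 1145.
So the second ionization energies run Ca < C < Li.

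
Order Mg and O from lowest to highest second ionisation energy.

Consider each +1 ion: Mg⁺ still has 1 valence electron; O⁺ still has 5 valence electrons.
All are still removing valence electrons, so compare the +1 ions as you would atoms: IE_2 generally rises across a period (higher Z_eff) and falls down a group (larger shell), subject to the usual subshell exceptions.
Valence configurations: Mg⁺ [Ne]3s¹, O⁺ [He]2s²2p³.
Approximate IE_2 values (kJ/mol): Mg 1451, O 3388.
Overall IE_2 order: Mg < O.

Mg < O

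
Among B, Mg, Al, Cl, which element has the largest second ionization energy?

B

Consider each +1 ion: B⁺ still has 2 valence electrons; Mg⁺ still has 1 valence electron; Al⁺ still has 2 valence electrons; Cl⁺ still has 6 valence electrons.
All are still removing valence electrons, so compare the +1 ions as you would atoms: IE_2 generally rises across a period (higher Z_eff) and falls down a group (larger shell), subject to the usual subshell exceptions.
Valence configurations: B⁺ [He]2s², Mg⁺ [Ne]3s¹, Al⁺ [Ne]3s², Cl⁺ [Ne]3s²3p⁴.
Approximate IE_2 values (kJ/mol): B 2427, Mg 1451, Al 1817, Cl 2298.
Hence IE_2: Mg < Al < Cl < B.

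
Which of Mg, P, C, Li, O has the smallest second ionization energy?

Mg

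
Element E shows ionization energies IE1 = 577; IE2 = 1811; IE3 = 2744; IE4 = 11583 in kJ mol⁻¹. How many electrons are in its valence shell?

3

Look for the largest jump between consecutive ionization energies: IE4/IE3 ≈ 4.2, far larger than any earlier ratio.
That jump marks the point where a core electron is being removed. So the atom has 3 valence electrons.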